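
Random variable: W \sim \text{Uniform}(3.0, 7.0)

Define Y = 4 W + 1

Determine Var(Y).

For Y = aW + b: Var(Y) = a² * Var(W)
Var(W) = (7 - 3)^2/12 = 1.3333333
Var(Y) = 4² * 1.3333333 = 16 * 1.3333333 = 21.333333

21.333333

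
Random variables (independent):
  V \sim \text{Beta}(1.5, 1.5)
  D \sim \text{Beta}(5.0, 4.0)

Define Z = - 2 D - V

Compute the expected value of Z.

E[Z] = -1*E[V] - 2*E[D]
E[V] = 0.5
E[D] = 0.55555556
E[Z] = -1*0.5 - 2*0.55555556 = -1.6111111

-1.6111111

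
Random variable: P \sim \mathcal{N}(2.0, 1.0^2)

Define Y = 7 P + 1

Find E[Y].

For Y = 7P + 1:
E[Y] = 7 * E[P] + 1
E[P] = 2.0 = 2
E[Y] = 7 * 2 + 1 = 15

15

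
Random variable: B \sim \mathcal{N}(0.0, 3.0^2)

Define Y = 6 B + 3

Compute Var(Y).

For Y = aB + b: Var(Y) = a² * Var(B)
Var(B) = 3.0^2 = 9
Var(Y) = 6² * 9 = 36 * 9 = 324

324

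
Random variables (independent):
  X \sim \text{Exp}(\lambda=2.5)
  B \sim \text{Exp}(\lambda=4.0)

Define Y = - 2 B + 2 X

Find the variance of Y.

For independent RVs: Var(aX + bY) = a²Var(X) + b²Var(Y)
Var(X) = 0.16
Var(B) = 0.0625
Var(Y) = 2²*0.16 + (-2)²*0.0625
= 4*0.16 + 4*0.0625 = 0.89

0.89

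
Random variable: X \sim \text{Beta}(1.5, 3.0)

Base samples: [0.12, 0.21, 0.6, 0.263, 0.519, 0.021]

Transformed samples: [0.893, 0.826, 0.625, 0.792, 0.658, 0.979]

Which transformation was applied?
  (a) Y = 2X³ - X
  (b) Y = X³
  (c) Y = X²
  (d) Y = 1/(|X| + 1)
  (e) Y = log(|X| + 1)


Checking option (d) Y = 1/(|X| + 1):
  X = 0.12 -> Y = 0.893 ✓
  X = 0.21 -> Y = 0.826 ✓
  X = 0.6 -> Y = 0.625 ✓
All samples match this transformation.

(d) 1/(|X| + 1)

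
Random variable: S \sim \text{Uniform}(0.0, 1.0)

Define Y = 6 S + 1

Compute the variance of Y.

For Y = aS + b: Var(Y) = a² * Var(S)
Var(S) = (1 - 0)^2/12 = 0.083333333
Var(Y) = 6² * 0.083333333 = 36 * 0.083333333 = 3

3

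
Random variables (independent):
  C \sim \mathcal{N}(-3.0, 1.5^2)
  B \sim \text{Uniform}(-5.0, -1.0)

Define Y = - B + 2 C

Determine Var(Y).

For independent RVs: Var(aX + bY) = a²Var(X) + b²Var(Y)
Var(C) = 2.25
Var(B) = 1.3333333
Var(Y) = 2²*2.25 + (-1)²*1.3333333
= 4*2.25 + 1*1.3333333 = 10.333333

10.333333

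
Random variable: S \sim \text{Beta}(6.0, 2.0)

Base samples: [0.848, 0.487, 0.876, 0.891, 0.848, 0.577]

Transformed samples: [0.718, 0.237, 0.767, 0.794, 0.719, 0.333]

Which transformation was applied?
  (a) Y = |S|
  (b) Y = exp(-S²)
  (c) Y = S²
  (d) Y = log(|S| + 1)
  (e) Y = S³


Checking option (c) Y = S²:
  S = 0.848 -> Y = 0.718 ✓
  S = 0.487 -> Y = 0.237 ✓
  S = 0.876 -> Y = 0.767 ✓
All samples match this transformation.

(c) S²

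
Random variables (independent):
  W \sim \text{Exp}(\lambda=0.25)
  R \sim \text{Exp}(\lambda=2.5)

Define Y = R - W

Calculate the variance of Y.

For independent RVs: Var(aX + bY) = a²Var(X) + b²Var(Y)
Var(W) = 16
Var(R) = 0.16
Var(Y) = (-1)²*16 + 1²*0.16
= 1*16 + 1*0.16 = 16.16

16.16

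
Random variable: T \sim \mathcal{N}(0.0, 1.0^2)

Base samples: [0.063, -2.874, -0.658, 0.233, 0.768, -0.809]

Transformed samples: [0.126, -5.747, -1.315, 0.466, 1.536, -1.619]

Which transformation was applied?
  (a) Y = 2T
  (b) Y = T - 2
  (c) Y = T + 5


Checking option (a) Y = 2T:
  T = 0.063 -> Y = 0.126 ✓
  T = -2.874 -> Y = -5.747 ✓
  T = -0.658 -> Y = -1.315 ✓
All samples match this transformation.

(a) 2T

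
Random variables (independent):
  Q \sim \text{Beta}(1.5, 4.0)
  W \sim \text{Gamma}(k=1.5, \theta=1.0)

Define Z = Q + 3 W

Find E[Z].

E[Z] = 1*E[Q] + 3*E[W]
E[Q] = 0.27272727
E[W] = 1.5
E[Z] = 1*0.27272727 + 3*1.5 = 4.7727273

4.7727273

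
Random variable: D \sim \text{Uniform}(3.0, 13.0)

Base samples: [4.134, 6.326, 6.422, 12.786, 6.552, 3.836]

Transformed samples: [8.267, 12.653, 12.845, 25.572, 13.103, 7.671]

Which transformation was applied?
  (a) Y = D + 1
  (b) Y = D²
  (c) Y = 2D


Checking option (c) Y = 2D:
  D = 4.134 -> Y = 8.267 ✓
  D = 6.326 -> Y = 12.653 ✓
  D = 6.422 -> Y = 12.845 ✓
All samples match this transformation.

(c) 2D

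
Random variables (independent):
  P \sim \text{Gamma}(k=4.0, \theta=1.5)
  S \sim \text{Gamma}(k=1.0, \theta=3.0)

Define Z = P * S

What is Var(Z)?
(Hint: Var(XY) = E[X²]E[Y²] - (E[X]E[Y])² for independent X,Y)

Var(XY) = E[X²]E[Y²] - (E[X]E[Y])²
E[P] = 6, Var(P) = 9
E[S] = 3, Var(S) = 9
E[P²] = 9 + 6² = 45
E[S²] = 9 + 3² = 18
Var(Z) = 45*18 - (6*3)²
= 810 - 324 = 486

486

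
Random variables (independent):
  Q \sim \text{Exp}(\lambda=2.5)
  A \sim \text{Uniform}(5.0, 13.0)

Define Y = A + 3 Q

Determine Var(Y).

For independent RVs: Var(aX + bY) = a²Var(X) + b²Var(Y)
Var(Q) = 0.16
Var(A) = 5.3333333
Var(Y) = 3²*0.16 + 1²*5.3333333
= 9*0.16 + 1*5.3333333 = 6.7733333

6.7733333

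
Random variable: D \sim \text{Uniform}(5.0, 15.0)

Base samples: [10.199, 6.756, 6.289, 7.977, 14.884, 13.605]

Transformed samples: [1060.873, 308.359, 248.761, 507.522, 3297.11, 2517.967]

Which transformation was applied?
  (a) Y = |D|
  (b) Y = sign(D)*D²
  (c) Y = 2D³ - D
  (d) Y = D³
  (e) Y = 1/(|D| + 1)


Checking option (d) Y = D³:
  D = 10.199 -> Y = 1060.873 ✓
  D = 6.756 -> Y = 308.359 ✓
  D = 6.289 -> Y = 248.761 ✓
All samples match this transformation.

(d) D³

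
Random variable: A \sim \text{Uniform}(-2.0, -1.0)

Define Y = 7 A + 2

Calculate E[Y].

For Y = 7A + 2:
E[Y] = 7 * E[A] + 2
E[A] = (-2 - 1)/2 = -1.5
E[Y] = 7 * (-1.5) + 2 = -8.5

-8.5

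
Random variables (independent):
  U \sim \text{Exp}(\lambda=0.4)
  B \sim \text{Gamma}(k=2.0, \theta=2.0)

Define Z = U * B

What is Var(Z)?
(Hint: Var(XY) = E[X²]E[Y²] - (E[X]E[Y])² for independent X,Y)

Var(XY) = E[X²]E[Y²] - (E[X]E[Y])²
E[U] = 2.5, Var(U) = 6.25
E[B] = 4, Var(B) = 8
E[U²] = 6.25 + 2.5² = 12.5
E[B²] = 8 + 4² = 24
Var(Z) = 12.5*24 - (2.5*4)²
= 300 - 100 = 200

200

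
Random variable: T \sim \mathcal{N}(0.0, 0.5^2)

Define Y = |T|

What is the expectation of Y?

For X ~ N(0, 0.5²), E[|X|] = sigma * sqrt(2/pi)
= 0.5 * sqrt(2/pi) = 0.39894228

0.39894228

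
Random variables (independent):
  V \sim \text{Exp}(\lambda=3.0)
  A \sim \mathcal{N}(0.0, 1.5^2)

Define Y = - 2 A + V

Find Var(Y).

For independent RVs: Var(aX + bY) = a²Var(X) + b²Var(Y)
Var(V) = 0.11111111
Var(A) = 2.25
Var(Y) = 1²*0.11111111 + (-2)²*2.25
= 1*0.11111111 + 4*2.25 = 9.1111111

9.1111111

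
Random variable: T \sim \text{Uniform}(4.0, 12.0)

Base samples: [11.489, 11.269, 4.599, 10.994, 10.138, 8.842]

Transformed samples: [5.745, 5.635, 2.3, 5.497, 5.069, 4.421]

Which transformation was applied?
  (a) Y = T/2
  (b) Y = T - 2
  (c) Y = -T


Checking option (a) Y = T/2:
  T = 11.489 -> Y = 5.745 ✓
  T = 11.269 -> Y = 5.635 ✓
  T = 4.599 -> Y = 2.3 ✓
All samples match this transformation.

(a) T/2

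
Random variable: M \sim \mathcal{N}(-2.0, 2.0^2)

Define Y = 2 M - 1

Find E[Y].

For Y = 2M - 1:
E[Y] = 2 * E[M] - 1
E[M] = -2.0 = -2
E[Y] = 2 * (-2) - 1 = -5

-5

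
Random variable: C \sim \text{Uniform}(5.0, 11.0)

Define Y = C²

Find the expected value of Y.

Using E[X²] = Var(X) + (E[X])²:
E[C] = 8
Var(C) = (11 - 5)^2/12 = 3
E[C²] = 3 + 8² = 3 + 64 = 67

67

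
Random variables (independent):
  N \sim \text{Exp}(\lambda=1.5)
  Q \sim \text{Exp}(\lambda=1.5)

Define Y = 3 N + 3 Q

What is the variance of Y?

For independent RVs: Var(aX + bY) = a²Var(X) + b²Var(Y)
Var(N) = 0.44444444
Var(Q) = 0.44444444
Var(Y) = 3²*0.44444444 + 3²*0.44444444
= 9*0.44444444 + 9*0.44444444 = 8

8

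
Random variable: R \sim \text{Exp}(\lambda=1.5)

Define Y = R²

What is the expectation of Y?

Using E[X²] = Var(X) + (E[X])²:
E[R] = 0.66666667
Var(R) = 1/1.5^2 = 0.44444444
E[R²] = 0.44444444 + 0.66666667² = 0.44444444 + 0.44444444 = 0.88888889

0.88888889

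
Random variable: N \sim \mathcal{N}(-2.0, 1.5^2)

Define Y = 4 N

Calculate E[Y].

For Y = 4N:
E[Y] = 4 * E[N]
E[N] = -2.0 = -2
E[Y] = 4 * (-2) = -8

-8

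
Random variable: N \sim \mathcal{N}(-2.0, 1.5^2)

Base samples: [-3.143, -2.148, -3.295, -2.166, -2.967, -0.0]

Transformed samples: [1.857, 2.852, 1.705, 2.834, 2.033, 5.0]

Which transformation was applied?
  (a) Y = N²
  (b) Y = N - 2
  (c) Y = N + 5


Checking option (c) Y = N + 5:
  N = -3.143 -> Y = 1.857 ✓
  N = -2.148 -> Y = 2.852 ✓
  N = -3.295 -> Y = 1.705 ✓
All samples match this transformation.

(c) N + 5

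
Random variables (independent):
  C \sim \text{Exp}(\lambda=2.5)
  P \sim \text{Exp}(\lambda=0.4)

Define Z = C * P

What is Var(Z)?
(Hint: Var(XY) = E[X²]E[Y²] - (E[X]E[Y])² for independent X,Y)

Var(XY) = E[X²]E[Y²] - (E[X]E[Y])²
E[C] = 0.4, Var(C) = 0.16
E[P] = 2.5, Var(P) = 6.25
E[C²] = 0.16 + 0.4² = 0.32
E[P²] = 6.25 + 2.5² = 12.5
Var(Z) = 0.32*12.5 - (0.4*2.5)²
= 4 - 1 = 3

3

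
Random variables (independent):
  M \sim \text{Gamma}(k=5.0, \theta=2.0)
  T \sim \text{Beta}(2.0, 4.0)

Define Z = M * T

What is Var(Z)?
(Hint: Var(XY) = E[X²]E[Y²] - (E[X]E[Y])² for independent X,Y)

Var(XY) = E[X²]E[Y²] - (E[X]E[Y])²
E[M] = 10, Var(M) = 20
E[T] = 0.33333333, Var(T) = 0.031746032
E[M²] = 20 + 10² = 120
E[T²] = 0.031746032 + 0.33333333² = 0.14285714
Var(Z) = 120*0.14285714 - (10*0.33333333)²
= 17.142857 - 11.111111 = 6.031746

6.031746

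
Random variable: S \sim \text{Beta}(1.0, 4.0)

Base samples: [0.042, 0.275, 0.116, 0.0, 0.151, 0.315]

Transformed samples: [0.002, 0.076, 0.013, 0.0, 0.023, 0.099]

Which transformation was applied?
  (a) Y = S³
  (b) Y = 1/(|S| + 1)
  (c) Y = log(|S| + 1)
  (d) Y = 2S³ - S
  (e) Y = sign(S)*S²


Checking option (e) Y = sign(S)*S²:
  S = 0.042 -> Y = 0.002 ✓
  S = 0.275 -> Y = 0.076 ✓
  S = 0.116 -> Y = 0.013 ✓
All samples match this transformation.

(e) sign(S)*S²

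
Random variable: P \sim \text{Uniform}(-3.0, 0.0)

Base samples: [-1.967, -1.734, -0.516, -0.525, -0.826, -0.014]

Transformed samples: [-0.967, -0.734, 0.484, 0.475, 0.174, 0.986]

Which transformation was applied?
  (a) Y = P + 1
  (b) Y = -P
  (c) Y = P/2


Checking option (a) Y = P + 1:
  P = -1.967 -> Y = -0.967 ✓
  P = -1.734 -> Y = -0.734 ✓
  P = -0.516 -> Y = 0.484 ✓
All samples match this transformation.

(a) P + 1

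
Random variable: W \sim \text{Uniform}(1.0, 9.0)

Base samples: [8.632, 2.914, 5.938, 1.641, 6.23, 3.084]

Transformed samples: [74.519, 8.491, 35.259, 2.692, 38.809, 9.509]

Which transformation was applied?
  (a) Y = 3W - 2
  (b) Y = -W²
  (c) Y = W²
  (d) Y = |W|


Checking option (c) Y = W²:
  W = 8.632 -> Y = 74.519 ✓
  W = 2.914 -> Y = 8.491 ✓
  W = 5.938 -> Y = 35.259 ✓
All samples match this transformation.

(c) W²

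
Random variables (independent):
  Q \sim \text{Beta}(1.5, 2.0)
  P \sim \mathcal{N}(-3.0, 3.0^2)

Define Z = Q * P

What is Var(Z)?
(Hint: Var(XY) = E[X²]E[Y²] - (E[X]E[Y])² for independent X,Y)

Var(XY) = E[X²]E[Y²] - (E[X]E[Y])²
E[Q] = 0.42857143, Var(Q) = 0.054421769
E[P] = -3, Var(P) = 9
E[Q²] = 0.054421769 + 0.42857143² = 0.23809524
E[P²] = 9 + (-3)² = 18
Var(Z) = 0.23809524*18 - (0.42857143*(-3))²
= 4.2857143 - 1.6530612 = 2.6326531

2.6326531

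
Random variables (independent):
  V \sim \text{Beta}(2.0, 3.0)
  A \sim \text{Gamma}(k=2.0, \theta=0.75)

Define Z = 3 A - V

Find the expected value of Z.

E[Z] = -1*E[V] + 3*E[A]
E[V] = 0.4
E[A] = 1.5
E[Z] = -1*0.4 + 3*1.5 = 4.1

4.1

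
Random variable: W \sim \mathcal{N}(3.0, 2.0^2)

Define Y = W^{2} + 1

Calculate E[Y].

E[Y] = 1*E[W²] + 1
E[W] = 3
E[W²] = Var(W) + (E[W])² = 4 + 9 = 13
E[Y] = 1*13 + 1 = 14

14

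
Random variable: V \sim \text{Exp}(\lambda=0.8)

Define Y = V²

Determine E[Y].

Using E[X²] = Var(X) + (E[X])²:
E[V] = 1.25
Var(V) = 1/0.8^2 = 1.5625
E[V²] = 1.5625 + 1.25² = 1.5625 + 1.5625 = 3.125

3.125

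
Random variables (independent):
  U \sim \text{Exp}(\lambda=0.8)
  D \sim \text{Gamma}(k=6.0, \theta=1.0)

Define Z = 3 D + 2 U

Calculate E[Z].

E[Z] = 2*E[U] + 3*E[D]
E[U] = 1.25
E[D] = 6
E[Z] = 2*1.25 + 3*6 = 20.5

20.5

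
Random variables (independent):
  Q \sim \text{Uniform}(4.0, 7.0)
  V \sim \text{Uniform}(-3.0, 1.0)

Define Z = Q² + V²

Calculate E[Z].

E[Z] = E[Q²] + E[V²]
E[Q²] = Var(Q) + E[Q]² = 0.75 + 30.25 = 31
E[V²] = Var(V) + E[V]² = 1.3333333 + 1 = 2.3333333
E[Z] = 31 + 2.3333333 = 33.333333

33.333333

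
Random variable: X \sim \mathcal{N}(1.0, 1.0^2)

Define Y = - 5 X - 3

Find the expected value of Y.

For Y = -5X - 3:
E[Y] = -5 * E[X] - 3
E[X] = 1.0 = 1
E[Y] = -5 * 1 - 3 = -8

-8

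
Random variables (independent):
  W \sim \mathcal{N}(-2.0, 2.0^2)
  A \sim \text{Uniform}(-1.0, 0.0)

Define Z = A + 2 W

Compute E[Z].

E[Z] = 2*E[W] + 1*E[A]
E[W] = -2
E[A] = -0.5
E[Z] = 2*(-2) + 1*(-0.5) = -4.5

-4.5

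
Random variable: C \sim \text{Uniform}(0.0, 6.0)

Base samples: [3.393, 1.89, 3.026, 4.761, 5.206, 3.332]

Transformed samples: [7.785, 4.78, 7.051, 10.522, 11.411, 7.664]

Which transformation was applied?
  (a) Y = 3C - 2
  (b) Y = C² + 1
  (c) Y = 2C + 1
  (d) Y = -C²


Checking option (c) Y = 2C + 1:
  C = 3.393 -> Y = 7.785 ✓
  C = 1.89 -> Y = 4.78 ✓
  C = 3.026 -> Y = 7.051 ✓
All samples match this transformation.

(c) 2C + 1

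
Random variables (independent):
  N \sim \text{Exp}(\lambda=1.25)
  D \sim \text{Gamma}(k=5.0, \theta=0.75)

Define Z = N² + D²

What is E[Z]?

E[Z] = E[N²] + E[D²]
E[N²] = Var(N) + E[N]² = 0.64 + 0.64 = 1.28
E[D²] = Var(D) + E[D]² = 2.8125 + 14.0625 = 16.875
E[Z] = 1.28 + 16.875 = 18.155

18.155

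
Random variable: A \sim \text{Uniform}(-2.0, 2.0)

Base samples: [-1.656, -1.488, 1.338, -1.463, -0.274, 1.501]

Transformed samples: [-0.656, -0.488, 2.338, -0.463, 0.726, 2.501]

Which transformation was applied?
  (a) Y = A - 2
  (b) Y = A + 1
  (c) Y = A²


Checking option (b) Y = A + 1:
  A = -1.656 -> Y = -0.656 ✓
  A = -1.488 -> Y = -0.488 ✓
  A = 1.338 -> Y = 2.338 ✓
All samples match this transformation.

(b) A + 1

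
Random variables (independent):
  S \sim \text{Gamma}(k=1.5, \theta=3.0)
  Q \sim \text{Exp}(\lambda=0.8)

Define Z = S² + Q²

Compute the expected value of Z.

E[Z] = E[S²] + E[Q²]
E[S²] = Var(S) + E[S]² = 13.5 + 20.25 = 33.75
E[Q²] = Var(Q) + E[Q]² = 1.5625 + 1.5625 = 3.125
E[Z] = 33.75 + 3.125 = 36.875

36.875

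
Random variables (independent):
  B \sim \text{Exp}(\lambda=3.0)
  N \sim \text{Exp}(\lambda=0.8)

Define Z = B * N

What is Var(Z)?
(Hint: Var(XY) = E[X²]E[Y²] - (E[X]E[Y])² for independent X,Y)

Var(XY) = E[X²]E[Y²] - (E[X]E[Y])²
E[B] = 0.33333333, Var(B) = 0.11111111
E[N] = 1.25, Var(N) = 1.5625
E[B²] = 0.11111111 + 0.33333333² = 0.22222222
E[N²] = 1.5625 + 1.25² = 3.125
Var(Z) = 0.22222222*3.125 - (0.33333333*1.25)²
= 0.69444444 - 0.17361111 = 0.52083333

0.52083333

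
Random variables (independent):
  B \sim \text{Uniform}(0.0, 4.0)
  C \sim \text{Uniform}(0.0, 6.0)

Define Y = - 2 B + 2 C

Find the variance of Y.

For independent RVs: Var(aX + bY) = a²Var(X) + b²Var(Y)
Var(B) = 1.3333333
Var(C) = 3
Var(Y) = (-2)²*1.3333333 + 2²*3
= 4*1.3333333 + 4*3 = 17.333333

17.333333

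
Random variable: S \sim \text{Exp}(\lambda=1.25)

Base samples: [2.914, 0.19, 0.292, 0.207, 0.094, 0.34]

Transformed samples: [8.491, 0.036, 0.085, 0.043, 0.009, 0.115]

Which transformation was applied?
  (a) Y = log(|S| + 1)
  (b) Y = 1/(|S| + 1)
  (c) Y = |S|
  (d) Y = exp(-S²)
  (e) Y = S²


Checking option (e) Y = S²:
  S = 2.914 -> Y = 8.491 ✓
  S = 0.19 -> Y = 0.036 ✓
  S = 0.292 -> Y = 0.085 ✓
All samples match this transformation.

(e) S²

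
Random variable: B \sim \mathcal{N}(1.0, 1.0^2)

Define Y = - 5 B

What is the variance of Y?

For Y = aB + b: Var(Y) = a² * Var(B)
Var(B) = 1.0^2 = 1
Var(Y) = (-5)² * 1 = 25 * 1 = 25

25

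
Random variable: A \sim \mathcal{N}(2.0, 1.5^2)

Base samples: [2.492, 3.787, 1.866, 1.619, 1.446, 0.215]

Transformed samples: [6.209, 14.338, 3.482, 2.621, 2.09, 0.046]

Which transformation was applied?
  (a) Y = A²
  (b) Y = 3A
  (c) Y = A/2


Checking option (a) Y = A²:
  A = 2.492 -> Y = 6.209 ✓
  A = 3.787 -> Y = 14.338 ✓
  A = 1.866 -> Y = 3.482 ✓
All samples match this transformation.

(a) A²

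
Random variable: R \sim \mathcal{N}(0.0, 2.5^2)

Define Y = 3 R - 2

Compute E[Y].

For Y = 3R - 2:
E[Y] = 3 * E[R] - 2
E[R] = 0.0 = 0
E[Y] = 3 * 0 - 2 = -2

-2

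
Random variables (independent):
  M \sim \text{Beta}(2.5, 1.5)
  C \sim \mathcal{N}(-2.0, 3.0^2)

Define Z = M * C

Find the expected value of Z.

For independent RVs: E[XY] = E[X]*E[Y]
E[M] = 0.625
E[C] = -2
E[Z] = 0.625 * (-2) = -1.25

-1.25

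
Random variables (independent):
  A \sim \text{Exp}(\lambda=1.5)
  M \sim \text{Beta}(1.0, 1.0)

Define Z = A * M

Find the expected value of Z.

For independent RVs: E[XY] = E[X]*E[Y]
E[A] = 0.66666667
E[M] = 0.5
E[Z] = 0.66666667 * 0.5 = 0.33333333

0.33333333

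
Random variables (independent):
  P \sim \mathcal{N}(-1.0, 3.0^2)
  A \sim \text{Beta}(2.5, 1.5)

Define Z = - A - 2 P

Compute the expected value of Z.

E[Z] = -2*E[P] - 1*E[A]
E[P] = -1
E[A] = 0.625
E[Z] = -2*(-1) - 1*0.625 = 1.375

1.375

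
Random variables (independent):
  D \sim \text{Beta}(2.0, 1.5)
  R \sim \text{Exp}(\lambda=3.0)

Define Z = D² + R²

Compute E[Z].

E[Z] = E[D²] + E[R²]
E[D²] = Var(D) + E[D]² = 0.054421769 + 0.32653061 = 0.38095238
E[R²] = Var(R) + E[R]² = 0.11111111 + 0.11111111 = 0.22222222
E[Z] = 0.38095238 + 0.22222222 = 0.6031746

0.6031746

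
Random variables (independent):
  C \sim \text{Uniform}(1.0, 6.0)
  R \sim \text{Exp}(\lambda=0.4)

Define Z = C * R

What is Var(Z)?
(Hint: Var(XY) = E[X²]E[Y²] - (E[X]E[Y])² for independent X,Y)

Var(XY) = E[X²]E[Y²] - (E[X]E[Y])²
E[C] = 3.5, Var(C) = 2.0833333
E[R] = 2.5, Var(R) = 6.25
E[C²] = 2.0833333 + 3.5² = 14.333333
E[R²] = 6.25 + 2.5² = 12.5
Var(Z) = 14.333333*12.5 - (3.5*2.5)²
= 179.16667 - 76.5625 = 102.60417

102.60417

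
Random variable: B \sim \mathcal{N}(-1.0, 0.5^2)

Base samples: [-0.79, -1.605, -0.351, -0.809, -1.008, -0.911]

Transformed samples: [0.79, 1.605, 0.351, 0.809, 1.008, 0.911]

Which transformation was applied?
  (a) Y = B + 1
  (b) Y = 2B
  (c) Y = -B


Checking option (c) Y = -B:
  B = -0.79 -> Y = 0.79 ✓
  B = -1.605 -> Y = 1.605 ✓
  B = -0.351 -> Y = 0.351 ✓
All samples match this transformation.

(c) -B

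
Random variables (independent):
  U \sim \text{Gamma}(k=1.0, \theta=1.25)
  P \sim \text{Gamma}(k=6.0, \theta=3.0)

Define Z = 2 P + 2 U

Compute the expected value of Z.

E[Z] = 2*E[U] + 2*E[P]
E[U] = 1.25
E[P] = 18
E[Z] = 2*1.25 + 2*18 = 38.5

38.5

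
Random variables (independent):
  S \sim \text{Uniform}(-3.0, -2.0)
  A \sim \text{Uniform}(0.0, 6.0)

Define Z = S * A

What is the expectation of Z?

For independent RVs: E[XY] = E[X]*E[Y]
E[S] = -2.5
E[A] = 3
E[Z] = -2.5 * 3 = -7.5

-7.5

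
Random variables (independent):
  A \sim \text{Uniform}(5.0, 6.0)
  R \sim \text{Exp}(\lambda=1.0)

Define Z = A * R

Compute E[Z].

For independent RVs: E[XY] = E[X]*E[Y]
E[A] = 5.5
E[R] = 1
E[Z] = 5.5 * 1 = 5.5

5.5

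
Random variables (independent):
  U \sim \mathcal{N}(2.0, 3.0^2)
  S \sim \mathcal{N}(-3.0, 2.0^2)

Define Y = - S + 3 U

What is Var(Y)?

For independent RVs: Var(aX + bY) = a²Var(X) + b²Var(Y)
Var(U) = 9
Var(S) = 4
Var(Y) = 3²*9 + (-1)²*4
= 9*9 + 1*4 = 85

85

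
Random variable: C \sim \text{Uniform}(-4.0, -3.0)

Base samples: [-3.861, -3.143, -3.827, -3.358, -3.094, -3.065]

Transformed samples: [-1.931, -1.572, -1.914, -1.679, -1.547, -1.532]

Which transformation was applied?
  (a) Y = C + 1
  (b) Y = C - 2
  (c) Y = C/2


Checking option (c) Y = C/2:
  C = -3.861 -> Y = -1.931 ✓
  C = -3.143 -> Y = -1.572 ✓
  C = -3.827 -> Y = -1.914 ✓
All samples match this transformation.

(c) C/2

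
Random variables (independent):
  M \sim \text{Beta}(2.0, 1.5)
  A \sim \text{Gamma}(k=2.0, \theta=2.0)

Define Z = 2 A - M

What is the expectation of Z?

E[Z] = -1*E[M] + 2*E[A]
E[M] = 0.57142857
E[A] = 4
E[Z] = -1*0.57142857 + 2*4 = 7.4285714

7.4285714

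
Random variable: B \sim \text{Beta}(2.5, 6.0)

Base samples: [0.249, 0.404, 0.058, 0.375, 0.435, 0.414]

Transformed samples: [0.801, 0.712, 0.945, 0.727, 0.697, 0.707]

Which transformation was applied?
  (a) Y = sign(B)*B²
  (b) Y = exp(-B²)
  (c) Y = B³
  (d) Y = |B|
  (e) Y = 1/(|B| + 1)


Checking option (e) Y = 1/(|B| + 1):
  B = 0.249 -> Y = 0.801 ✓
  B = 0.404 -> Y = 0.712 ✓
  B = 0.058 -> Y = 0.945 ✓
All samples match this transformation.

(e) 1/(|B| + 1)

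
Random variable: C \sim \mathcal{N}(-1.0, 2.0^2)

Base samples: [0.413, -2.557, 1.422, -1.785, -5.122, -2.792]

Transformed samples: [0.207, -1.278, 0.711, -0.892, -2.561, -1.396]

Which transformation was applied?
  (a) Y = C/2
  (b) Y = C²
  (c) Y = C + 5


Checking option (a) Y = C/2:
  C = 0.413 -> Y = 0.207 ✓
  C = -2.557 -> Y = -1.278 ✓
  C = 1.422 -> Y = 0.711 ✓
All samples match this transformation.

(a) C/2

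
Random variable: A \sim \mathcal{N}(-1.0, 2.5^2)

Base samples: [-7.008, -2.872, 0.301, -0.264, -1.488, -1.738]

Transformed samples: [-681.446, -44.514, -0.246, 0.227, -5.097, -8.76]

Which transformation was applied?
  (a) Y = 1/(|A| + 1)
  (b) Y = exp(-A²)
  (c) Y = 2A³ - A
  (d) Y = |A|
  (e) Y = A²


Checking option (c) Y = 2A³ - A:
  A = -7.008 -> Y = -681.446 ✓
  A = -2.872 -> Y = -44.514 ✓
  A = 0.301 -> Y = -0.246 ✓
All samples match this transformation.

(c) 2A³ - A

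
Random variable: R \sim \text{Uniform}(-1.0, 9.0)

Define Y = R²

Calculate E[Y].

E[R²] = Var(R) + (E[R])² = 8.3333333 + 16 = 24.333333

24.333333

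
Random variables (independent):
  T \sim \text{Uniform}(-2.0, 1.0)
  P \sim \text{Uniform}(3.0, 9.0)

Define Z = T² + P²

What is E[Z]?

E[Z] = E[T²] + E[P²]
E[T²] = Var(T) + E[T]² = 0.75 + 0.25 = 1
E[P²] = Var(P) + E[P]² = 3 + 36 = 39
E[Z] = 1 + 39 = 40

40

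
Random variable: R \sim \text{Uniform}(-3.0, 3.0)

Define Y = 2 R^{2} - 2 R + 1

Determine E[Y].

E[Y] = 2*E[R²] - 2*E[R] + 1
E[R] = 0
E[R²] = Var(R) + (E[R])² = 3 + 0 = 3
E[Y] = 2*3 - 2*0 + 1 = 7

7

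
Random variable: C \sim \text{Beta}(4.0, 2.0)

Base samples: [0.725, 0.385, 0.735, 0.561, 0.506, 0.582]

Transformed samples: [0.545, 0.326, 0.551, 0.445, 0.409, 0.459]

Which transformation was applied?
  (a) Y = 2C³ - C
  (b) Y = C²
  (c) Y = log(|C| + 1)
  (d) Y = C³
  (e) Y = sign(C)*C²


Checking option (c) Y = log(|C| + 1):
  C = 0.725 -> Y = 0.545 ✓
  C = 0.385 -> Y = 0.326 ✓
  C = 0.735 -> Y = 0.551 ✓
All samples match this transformation.

(c) log(|C| + 1)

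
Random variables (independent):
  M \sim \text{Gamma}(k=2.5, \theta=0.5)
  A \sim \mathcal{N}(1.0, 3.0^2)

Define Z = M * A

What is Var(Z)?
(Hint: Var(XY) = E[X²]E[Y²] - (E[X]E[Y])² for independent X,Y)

Var(XY) = E[X²]E[Y²] - (E[X]E[Y])²
E[M] = 1.25, Var(M) = 0.625
E[A] = 1, Var(A) = 9
E[M²] = 0.625 + 1.25² = 2.1875
E[A²] = 9 + 1² = 10
Var(Z) = 2.1875*10 - (1.25*1)²
= 21.875 - 1.5625 = 20.3125

20.3125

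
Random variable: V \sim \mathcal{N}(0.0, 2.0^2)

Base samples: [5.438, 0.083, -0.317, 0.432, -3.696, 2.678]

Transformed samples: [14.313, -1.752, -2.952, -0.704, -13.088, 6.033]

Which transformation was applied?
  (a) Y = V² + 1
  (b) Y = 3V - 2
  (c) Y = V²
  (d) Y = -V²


Checking option (b) Y = 3V - 2:
  V = 5.438 -> Y = 14.313 ✓
  V = 0.083 -> Y = -1.752 ✓
  V = -0.317 -> Y = -2.952 ✓
All samples match this transformation.

(b) 3V - 2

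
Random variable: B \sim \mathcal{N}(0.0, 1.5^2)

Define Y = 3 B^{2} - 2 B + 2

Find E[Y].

E[Y] = 3*E[B²] - 2*E[B] + 2
E[B] = 0
E[B²] = Var(B) + (E[B])² = 2.25 + 0 = 2.25
E[Y] = 3*2.25 - 2*0 + 2 = 8.75

8.75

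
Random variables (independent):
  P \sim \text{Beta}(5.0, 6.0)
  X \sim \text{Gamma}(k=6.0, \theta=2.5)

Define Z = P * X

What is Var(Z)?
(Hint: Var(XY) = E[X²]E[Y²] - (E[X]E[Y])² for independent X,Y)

Var(XY) = E[X²]E[Y²] - (E[X]E[Y])²
E[P] = 0.45454545, Var(P) = 0.020661157
E[X] = 15, Var(X) = 37.5
E[P²] = 0.020661157 + 0.45454545² = 0.22727273
E[X²] = 37.5 + 15² = 262.5
Var(Z) = 0.22727273*262.5 - (0.45454545*15)²
= 59.659091 - 46.487603 = 13.171488

13.171488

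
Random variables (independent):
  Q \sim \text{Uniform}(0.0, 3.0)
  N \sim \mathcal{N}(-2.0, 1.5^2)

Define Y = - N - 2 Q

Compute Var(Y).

For independent RVs: Var(aX + bY) = a²Var(X) + b²Var(Y)
Var(Q) = 0.75
Var(N) = 2.25
Var(Y) = (-2)²*0.75 + (-1)²*2.25
= 4*0.75 + 1*2.25 = 5.25

5.25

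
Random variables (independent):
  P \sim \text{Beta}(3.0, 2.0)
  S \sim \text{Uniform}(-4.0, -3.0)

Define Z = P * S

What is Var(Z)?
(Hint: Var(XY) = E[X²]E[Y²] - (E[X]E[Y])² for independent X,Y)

Var(XY) = E[X²]E[Y²] - (E[X]E[Y])²
E[P] = 0.6, Var(P) = 0.04
E[S] = -3.5, Var(S) = 0.083333333
E[P²] = 0.04 + 0.6² = 0.4
E[S²] = 0.083333333 + (-3.5)² = 12.333333
Var(Z) = 0.4*12.333333 - (0.6*(-3.5))²
= 4.9333333 - 4.41 = 0.52333333

0.52333333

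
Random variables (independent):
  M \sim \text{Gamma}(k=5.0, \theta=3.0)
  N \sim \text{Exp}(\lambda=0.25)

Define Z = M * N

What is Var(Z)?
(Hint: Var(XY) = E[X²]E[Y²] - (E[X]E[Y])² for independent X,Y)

Var(XY) = E[X²]E[Y²] - (E[X]E[Y])²
E[M] = 15, Var(M) = 45
E[N] = 4, Var(N) = 16
E[M²] = 45 + 15² = 270
E[N²] = 16 + 4² = 32
Var(Z) = 270*32 - (15*4)²
= 8640 - 3600 = 5040

5040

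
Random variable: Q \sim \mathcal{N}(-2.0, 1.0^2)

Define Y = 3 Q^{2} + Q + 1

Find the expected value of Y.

E[Y] = 3*E[Q²] + 1*E[Q] + 1
E[Q] = -2
E[Q²] = Var(Q) + (E[Q])² = 1 + 4 = 5
E[Y] = 3*5 + 1*(-2) + 1 = 14

14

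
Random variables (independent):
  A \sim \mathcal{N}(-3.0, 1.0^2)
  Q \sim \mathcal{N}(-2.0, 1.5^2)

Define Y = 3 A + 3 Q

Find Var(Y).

For independent RVs: Var(aX + bY) = a²Var(X) + b²Var(Y)
Var(A) = 1
Var(Q) = 2.25
Var(Y) = 3²*1 + 3²*2.25
= 9*1 + 9*2.25 = 29.25

29.25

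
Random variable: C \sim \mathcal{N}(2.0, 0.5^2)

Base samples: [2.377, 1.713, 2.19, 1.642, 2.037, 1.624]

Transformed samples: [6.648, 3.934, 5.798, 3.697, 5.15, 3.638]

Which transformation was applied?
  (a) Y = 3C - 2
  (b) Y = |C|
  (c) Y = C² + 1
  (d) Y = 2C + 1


Checking option (c) Y = C² + 1:
  C = 2.377 -> Y = 6.648 ✓
  C = 1.713 -> Y = 3.934 ✓
  C = 2.19 -> Y = 5.798 ✓
All samples match this transformation.

(c) C² + 1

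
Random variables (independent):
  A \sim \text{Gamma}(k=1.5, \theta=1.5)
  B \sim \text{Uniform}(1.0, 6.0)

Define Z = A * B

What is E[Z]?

For independent RVs: E[XY] = E[X]*E[Y]
E[A] = 2.25
E[B] = 3.5
E[Z] = 2.25 * 3.5 = 7.875

7.875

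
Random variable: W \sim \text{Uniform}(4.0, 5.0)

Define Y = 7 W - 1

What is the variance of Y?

For Y = aW + b: Var(Y) = a² * Var(W)
Var(W) = (5 - 4)^2/12 = 0.083333333
Var(Y) = 7² * 0.083333333 = 49 * 0.083333333 = 4.0833333

4.0833333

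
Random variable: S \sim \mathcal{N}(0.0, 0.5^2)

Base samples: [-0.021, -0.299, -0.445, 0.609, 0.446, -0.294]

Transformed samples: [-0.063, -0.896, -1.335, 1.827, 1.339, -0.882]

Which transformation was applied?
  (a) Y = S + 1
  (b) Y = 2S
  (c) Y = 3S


Checking option (c) Y = 3S:
  S = -0.021 -> Y = -0.063 ✓
  S = -0.299 -> Y = -0.896 ✓
  S = -0.445 -> Y = -1.335 ✓
All samples match this transformation.

(c) 3S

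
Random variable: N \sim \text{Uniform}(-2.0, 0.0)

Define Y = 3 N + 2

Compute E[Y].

For Y = 3N + 2:
E[Y] = 3 * E[N] + 2
E[N] = (-2 + 0)/2 = -1
E[Y] = 3 * (-1) + 2 = -1

-1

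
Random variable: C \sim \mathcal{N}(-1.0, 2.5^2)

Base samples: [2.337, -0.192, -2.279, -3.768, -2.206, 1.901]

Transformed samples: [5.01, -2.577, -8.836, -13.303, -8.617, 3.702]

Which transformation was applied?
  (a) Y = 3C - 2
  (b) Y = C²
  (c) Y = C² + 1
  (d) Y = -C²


Checking option (a) Y = 3C - 2:
  C = 2.337 -> Y = 5.01 ✓
  C = -0.192 -> Y = -2.577 ✓
  C = -2.279 -> Y = -8.836 ✓
All samples match this transformation.

(a) 3C - 2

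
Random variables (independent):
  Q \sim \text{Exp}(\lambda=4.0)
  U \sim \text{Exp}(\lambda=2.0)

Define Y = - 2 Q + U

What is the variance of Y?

For independent RVs: Var(aX + bY) = a²Var(X) + b²Var(Y)
Var(Q) = 0.0625
Var(U) = 0.25
Var(Y) = (-2)²*0.0625 + 1²*0.25
= 4*0.0625 + 1*0.25 = 0.5

0.5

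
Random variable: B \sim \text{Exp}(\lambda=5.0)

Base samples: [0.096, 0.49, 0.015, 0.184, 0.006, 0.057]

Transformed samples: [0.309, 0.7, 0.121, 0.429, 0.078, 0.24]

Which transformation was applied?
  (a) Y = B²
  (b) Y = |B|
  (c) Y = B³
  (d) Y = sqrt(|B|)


Checking option (d) Y = sqrt(|B|):
  B = 0.096 -> Y = 0.309 ✓
  B = 0.49 -> Y = 0.7 ✓
  B = 0.015 -> Y = 0.121 ✓
All samples match this transformation.

(d) sqrt(|B|)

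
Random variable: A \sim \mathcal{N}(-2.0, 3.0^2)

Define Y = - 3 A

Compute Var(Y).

For Y = aA + b: Var(Y) = a² * Var(A)
Var(A) = 3.0^2 = 9
Var(Y) = (-3)² * 9 = 9 * 9 = 81

81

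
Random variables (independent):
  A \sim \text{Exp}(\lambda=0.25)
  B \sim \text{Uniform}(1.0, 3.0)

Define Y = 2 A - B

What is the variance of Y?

For independent RVs: Var(aX + bY) = a²Var(X) + b²Var(Y)
Var(A) = 16
Var(B) = 0.33333333
Var(Y) = 2²*16 + (-1)²*0.33333333
= 4*16 + 1*0.33333333 = 64.333333

64.333333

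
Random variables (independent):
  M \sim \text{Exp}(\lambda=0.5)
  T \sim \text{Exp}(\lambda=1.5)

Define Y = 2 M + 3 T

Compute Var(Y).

For independent RVs: Var(aX + bY) = a²Var(X) + b²Var(Y)
Var(M) = 4
Var(T) = 0.44444444
Var(Y) = 2²*4 + 3²*0.44444444
= 4*4 + 9*0.44444444 = 20

20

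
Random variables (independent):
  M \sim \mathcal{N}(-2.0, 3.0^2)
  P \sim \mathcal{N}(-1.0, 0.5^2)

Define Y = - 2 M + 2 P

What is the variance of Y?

For independent RVs: Var(aX + bY) = a²Var(X) + b²Var(Y)
Var(M) = 9
Var(P) = 0.25
Var(Y) = (-2)²*9 + 2²*0.25
= 4*9 + 4*0.25 = 37

37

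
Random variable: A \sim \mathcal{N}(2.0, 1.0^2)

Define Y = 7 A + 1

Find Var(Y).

For Y = aA + b: Var(Y) = a² * Var(A)
Var(A) = 1.0^2 = 1
Var(Y) = 7² * 1 = 49 * 1 = 49

49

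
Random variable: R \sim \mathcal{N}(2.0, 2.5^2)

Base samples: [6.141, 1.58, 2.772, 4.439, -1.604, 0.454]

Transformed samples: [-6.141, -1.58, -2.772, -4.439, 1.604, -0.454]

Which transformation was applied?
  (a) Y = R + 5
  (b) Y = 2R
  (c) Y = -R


Checking option (c) Y = -R:
  R = 6.141 -> Y = -6.141 ✓
  R = 1.58 -> Y = -1.58 ✓
  R = 2.772 -> Y = -2.772 ✓
All samples match this transformation.

(c) -R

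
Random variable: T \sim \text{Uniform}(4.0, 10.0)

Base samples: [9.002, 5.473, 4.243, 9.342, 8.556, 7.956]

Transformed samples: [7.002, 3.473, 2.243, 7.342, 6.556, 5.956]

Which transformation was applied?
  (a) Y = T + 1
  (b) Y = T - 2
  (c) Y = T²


Checking option (b) Y = T - 2:
  T = 9.002 -> Y = 7.002 ✓
  T = 5.473 -> Y = 3.473 ✓
  T = 4.243 -> Y = 2.243 ✓
All samples match this transformation.

(b) T - 2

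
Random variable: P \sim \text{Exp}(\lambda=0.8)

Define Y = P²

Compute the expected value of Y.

Using E[X²] = Var(X) + (E[X])²:
E[P] = 1.25
Var(P) = 1/0.8^2 = 1.5625
E[P²] = 1.5625 + 1.25² = 1.5625 + 1.5625 = 3.125

3.125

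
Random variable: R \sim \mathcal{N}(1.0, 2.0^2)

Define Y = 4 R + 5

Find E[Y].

For Y = 4R + 5:
E[Y] = 4 * E[R] + 5
E[R] = 1.0 = 1
E[Y] = 4 * 1 + 5 = 9

9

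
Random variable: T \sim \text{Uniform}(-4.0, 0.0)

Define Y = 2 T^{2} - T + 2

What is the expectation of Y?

E[Y] = 2*E[T²] - 1*E[T] + 2
E[T] = -2
E[T²] = Var(T) + (E[T])² = 1.3333333 + 4 = 5.3333333
E[Y] = 2*5.3333333 - 1*(-2) + 2 = 14.666667

14.666667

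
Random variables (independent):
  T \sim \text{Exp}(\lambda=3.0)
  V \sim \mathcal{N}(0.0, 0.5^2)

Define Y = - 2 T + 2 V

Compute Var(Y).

For independent RVs: Var(aX + bY) = a²Var(X) + b²Var(Y)
Var(T) = 0.11111111
Var(V) = 0.25
Var(Y) = (-2)²*0.11111111 + 2²*0.25
= 4*0.11111111 + 4*0.25 = 1.4444444

1.4444444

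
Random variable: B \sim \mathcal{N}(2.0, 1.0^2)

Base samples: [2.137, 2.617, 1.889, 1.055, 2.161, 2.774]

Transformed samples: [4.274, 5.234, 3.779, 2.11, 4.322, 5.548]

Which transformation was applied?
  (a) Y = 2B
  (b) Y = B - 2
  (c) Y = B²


Checking option (a) Y = 2B:
  B = 2.137 -> Y = 4.274 ✓
  B = 2.617 -> Y = 5.234 ✓
  B = 1.889 -> Y = 3.779 ✓
All samples match this transformation.

(a) 2B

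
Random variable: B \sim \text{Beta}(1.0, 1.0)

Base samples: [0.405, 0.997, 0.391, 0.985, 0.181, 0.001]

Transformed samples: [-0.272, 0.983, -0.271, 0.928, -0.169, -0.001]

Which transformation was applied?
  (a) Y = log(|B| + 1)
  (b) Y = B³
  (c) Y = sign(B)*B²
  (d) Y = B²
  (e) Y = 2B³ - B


Checking option (e) Y = 2B³ - B:
  B = 0.405 -> Y = -0.272 ✓
  B = 0.997 -> Y = 0.983 ✓
  B = 0.391 -> Y = -0.271 ✓
All samples match this transformation.

(e) 2B³ - B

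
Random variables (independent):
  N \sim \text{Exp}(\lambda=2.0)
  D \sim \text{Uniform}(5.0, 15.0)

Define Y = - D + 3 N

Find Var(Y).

For independent RVs: Var(aX + bY) = a²Var(X) + b²Var(Y)
Var(N) = 0.25
Var(D) = 8.3333333
Var(Y) = 3²*0.25 + (-1)²*8.3333333
= 9*0.25 + 1*8.3333333 = 10.583333

10.583333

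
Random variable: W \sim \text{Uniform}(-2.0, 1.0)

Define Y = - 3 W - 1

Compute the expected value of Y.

For Y = -3W - 1:
E[Y] = -3 * E[W] - 1
E[W] = (-2 + 1)/2 = -0.5
E[Y] = -3 * (-0.5) - 1 = 0.5

0.5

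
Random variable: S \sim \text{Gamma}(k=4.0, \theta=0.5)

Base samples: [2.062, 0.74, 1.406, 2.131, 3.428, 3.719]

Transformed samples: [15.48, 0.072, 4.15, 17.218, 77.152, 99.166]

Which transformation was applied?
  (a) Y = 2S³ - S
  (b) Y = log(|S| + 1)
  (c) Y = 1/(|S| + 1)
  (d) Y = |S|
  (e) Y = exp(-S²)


Checking option (a) Y = 2S³ - S:
  S = 2.062 -> Y = 15.48 ✓
  S = 0.74 -> Y = 0.072 ✓
  S = 1.406 -> Y = 4.15 ✓
All samples match this transformation.

(a) 2S³ - S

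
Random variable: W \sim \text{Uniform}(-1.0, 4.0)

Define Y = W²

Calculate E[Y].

E[W²] = Var(W) + (E[W])² = 2.0833333 + 2.25 = 4.3333333

4.3333333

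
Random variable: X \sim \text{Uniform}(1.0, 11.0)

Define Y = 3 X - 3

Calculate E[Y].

For Y = 3X - 3:
E[Y] = 3 * E[X] - 3
E[X] = (1 + 11)/2 = 6
E[Y] = 3 * 6 - 3 = 15

15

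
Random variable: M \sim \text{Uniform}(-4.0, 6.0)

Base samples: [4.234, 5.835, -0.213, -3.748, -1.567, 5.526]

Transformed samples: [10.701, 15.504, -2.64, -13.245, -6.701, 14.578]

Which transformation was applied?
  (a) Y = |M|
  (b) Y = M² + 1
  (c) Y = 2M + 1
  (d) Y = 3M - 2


Checking option (d) Y = 3M - 2:
  M = 4.234 -> Y = 10.701 ✓
  M = 5.835 -> Y = 15.504 ✓
  M = -0.213 -> Y = -2.64 ✓
All samples match this transformation.

(d) 3M - 2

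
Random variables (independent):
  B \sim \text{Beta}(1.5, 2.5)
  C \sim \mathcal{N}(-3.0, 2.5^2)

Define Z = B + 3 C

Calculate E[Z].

E[Z] = 1*E[B] + 3*E[C]
E[B] = 0.375
E[C] = -3
E[Z] = 1*0.375 + 3*(-3) = -8.625

-8.625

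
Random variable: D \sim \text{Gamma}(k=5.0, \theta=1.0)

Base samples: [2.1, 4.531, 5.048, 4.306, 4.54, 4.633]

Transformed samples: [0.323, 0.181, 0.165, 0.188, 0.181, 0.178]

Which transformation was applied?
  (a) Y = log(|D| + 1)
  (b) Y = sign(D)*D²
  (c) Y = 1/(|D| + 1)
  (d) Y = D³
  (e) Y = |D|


Checking option (c) Y = 1/(|D| + 1):
  D = 2.1 -> Y = 0.323 ✓
  D = 4.531 -> Y = 0.181 ✓
  D = 5.048 -> Y = 0.165 ✓
All samples match this transformation.

(c) 1/(|D| + 1)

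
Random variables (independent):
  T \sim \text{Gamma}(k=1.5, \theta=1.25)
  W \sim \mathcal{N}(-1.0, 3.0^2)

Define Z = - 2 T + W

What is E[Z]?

E[Z] = -2*E[T] + 1*E[W]
E[T] = 1.875
E[W] = -1
E[Z] = -2*1.875 + 1*(-1) = -4.75

-4.75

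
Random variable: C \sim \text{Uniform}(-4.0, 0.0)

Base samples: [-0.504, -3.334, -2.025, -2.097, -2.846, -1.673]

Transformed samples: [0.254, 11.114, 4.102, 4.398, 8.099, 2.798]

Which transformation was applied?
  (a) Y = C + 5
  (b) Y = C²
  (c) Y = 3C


Checking option (b) Y = C²:
  C = -0.504 -> Y = 0.254 ✓
  C = -3.334 -> Y = 11.114 ✓
  C = -2.025 -> Y = 4.102 ✓
All samples match this transformation.

(b) C²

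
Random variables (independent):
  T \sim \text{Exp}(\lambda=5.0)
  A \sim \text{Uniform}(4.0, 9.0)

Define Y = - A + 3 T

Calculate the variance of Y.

For independent RVs: Var(aX + bY) = a²Var(X) + b²Var(Y)
Var(T) = 0.04
Var(A) = 2.0833333
Var(Y) = 3²*0.04 + (-1)²*2.0833333
= 9*0.04 + 1*2.0833333 = 2.4433333

2.4433333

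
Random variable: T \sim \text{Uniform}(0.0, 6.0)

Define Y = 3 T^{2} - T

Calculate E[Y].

E[Y] = 3*E[T²] - 1*E[T]
E[T] = 3
E[T²] = Var(T) + (E[T])² = 3 + 9 = 12
E[Y] = 3*12 - 1*3 = 33

33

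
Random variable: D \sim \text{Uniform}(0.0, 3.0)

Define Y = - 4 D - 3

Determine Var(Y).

For Y = aD + b: Var(Y) = a² * Var(D)
Var(D) = (3 - 0)^2/12 = 0.75
Var(Y) = (-4)² * 0.75 = 16 * 0.75 = 12

12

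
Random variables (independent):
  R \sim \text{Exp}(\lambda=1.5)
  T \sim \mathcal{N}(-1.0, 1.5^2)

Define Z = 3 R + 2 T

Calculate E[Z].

E[Z] = 3*E[R] + 2*E[T]
E[R] = 0.66666667
E[T] = -1
E[Z] = 3*0.66666667 + 2*(-1) = 0

0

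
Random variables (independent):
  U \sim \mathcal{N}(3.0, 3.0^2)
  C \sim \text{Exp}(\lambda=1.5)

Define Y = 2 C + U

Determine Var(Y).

For independent RVs: Var(aX + bY) = a²Var(X) + b²Var(Y)
Var(U) = 9
Var(C) = 0.44444444
Var(Y) = 1²*9 + 2²*0.44444444
= 1*9 + 4*0.44444444 = 10.777778

10.777778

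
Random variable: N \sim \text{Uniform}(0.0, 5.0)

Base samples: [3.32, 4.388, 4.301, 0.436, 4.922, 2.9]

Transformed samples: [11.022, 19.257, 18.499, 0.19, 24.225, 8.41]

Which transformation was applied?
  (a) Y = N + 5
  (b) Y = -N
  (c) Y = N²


Checking option (c) Y = N²:
  N = 3.32 -> Y = 11.022 ✓
  N = 4.388 -> Y = 19.257 ✓
  N = 4.301 -> Y = 18.499 ✓
All samples match this transformation.

(c) N²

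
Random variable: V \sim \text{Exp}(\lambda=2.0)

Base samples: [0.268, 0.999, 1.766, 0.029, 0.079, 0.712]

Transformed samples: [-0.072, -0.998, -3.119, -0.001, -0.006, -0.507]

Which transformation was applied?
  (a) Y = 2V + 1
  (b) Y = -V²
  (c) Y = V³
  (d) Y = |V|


Checking option (b) Y = -V²:
  V = 0.268 -> Y = -0.072 ✓
  V = 0.999 -> Y = -0.998 ✓
  V = 1.766 -> Y = -3.119 ✓
All samples match this transformation.

(b) -V²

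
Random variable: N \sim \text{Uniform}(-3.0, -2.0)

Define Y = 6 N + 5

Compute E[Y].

For Y = 6N + 5:
E[Y] = 6 * E[N] + 5
E[N] = (-3 - 2)/2 = -2.5
E[Y] = 6 * (-2.5) + 5 = -10

-10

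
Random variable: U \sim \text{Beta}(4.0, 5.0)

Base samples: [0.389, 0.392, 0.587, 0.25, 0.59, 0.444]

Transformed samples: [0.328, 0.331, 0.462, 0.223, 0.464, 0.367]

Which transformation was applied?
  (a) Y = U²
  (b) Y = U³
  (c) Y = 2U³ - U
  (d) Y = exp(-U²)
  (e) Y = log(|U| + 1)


Checking option (e) Y = log(|U| + 1):
  U = 0.389 -> Y = 0.328 ✓
  U = 0.392 -> Y = 0.331 ✓
  U = 0.587 -> Y = 0.462 ✓
All samples match this transformation.

(e) log(|U| + 1)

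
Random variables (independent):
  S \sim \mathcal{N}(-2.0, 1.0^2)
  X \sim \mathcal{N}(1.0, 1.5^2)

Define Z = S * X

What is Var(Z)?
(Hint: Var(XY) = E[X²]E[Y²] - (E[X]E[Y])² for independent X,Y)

Var(XY) = E[X²]E[Y²] - (E[X]E[Y])²
E[S] = -2, Var(S) = 1
E[X] = 1, Var(X) = 2.25
E[S²] = 1 + (-2)² = 5
E[X²] = 2.25 + 1² = 3.25
Var(Z) = 5*3.25 - (-2*1)²
= 16.25 - 4 = 12.25

12.25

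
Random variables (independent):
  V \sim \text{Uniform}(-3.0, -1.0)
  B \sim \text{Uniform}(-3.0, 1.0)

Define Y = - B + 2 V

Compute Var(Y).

For independent RVs: Var(aX + bY) = a²Var(X) + b²Var(Y)
Var(V) = 0.33333333
Var(B) = 1.3333333
Var(Y) = 2²*0.33333333 + (-1)²*1.3333333
= 4*0.33333333 + 1*1.3333333 = 2.6666667

2.6666667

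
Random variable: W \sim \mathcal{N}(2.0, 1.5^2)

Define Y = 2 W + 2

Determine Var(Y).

For Y = aW + b: Var(Y) = a² * Var(W)
Var(W) = 1.5^2 = 2.25
Var(Y) = 2² * 2.25 = 4 * 2.25 = 9

9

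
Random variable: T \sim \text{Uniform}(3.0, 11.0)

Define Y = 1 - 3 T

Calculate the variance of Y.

For Y = aT + b: Var(Y) = a² * Var(T)
Var(T) = (11 - 3)^2/12 = 5.3333333
Var(Y) = (-3)² * 5.3333333 = 9 * 5.3333333 = 48

48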